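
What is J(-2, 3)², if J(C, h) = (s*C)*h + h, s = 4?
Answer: 441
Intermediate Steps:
J(C, h) = h + 4*C*h (J(C, h) = (4*C)*h + h = 4*C*h + h = h + 4*C*h)
J(-2, 3)² = (3*(1 + 4*(-2)))² = (3*(1 - 8))² = (3*(-7))² = (-21)² = 441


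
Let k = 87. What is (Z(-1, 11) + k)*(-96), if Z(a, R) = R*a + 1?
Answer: -7392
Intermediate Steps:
Z(a, R) = 1 + R*a
(Z(-1, 11) + k)*(-96) = ((1 + 11*(-1)) + 87)*(-96) = ((1 - 11) + 87)*(-96) = (-10 + 87)*(-96) = 77*(-96) = -7392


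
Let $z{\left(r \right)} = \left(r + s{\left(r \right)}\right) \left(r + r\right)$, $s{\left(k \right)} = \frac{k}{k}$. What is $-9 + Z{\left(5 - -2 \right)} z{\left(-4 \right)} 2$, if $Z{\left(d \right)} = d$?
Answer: $327$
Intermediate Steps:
$s{\left(k \right)} = 1$
$z{\left(r \right)} = 2 r \left(1 + r\right)$ ($z{\left(r \right)} = \left(r + 1\right) \left(r + r\right) = \left(1 + r\right) 2 r = 2 r \left(1 + r\right)$)
$-9 + Z{\left(5 - -2 \right)} z{\left(-4 \right)} 2 = -9 + \left(5 - -2\right) 2 \left(-4\right) \left(1 - 4\right) 2 = -9 + \left(5 + 2\right) 2 \left(-4\right) \left(-3\right) 2 = -9 + 7 \cdot 24 \cdot 2 = -9 + 7 \cdot 48 = -9 + 336 = 327$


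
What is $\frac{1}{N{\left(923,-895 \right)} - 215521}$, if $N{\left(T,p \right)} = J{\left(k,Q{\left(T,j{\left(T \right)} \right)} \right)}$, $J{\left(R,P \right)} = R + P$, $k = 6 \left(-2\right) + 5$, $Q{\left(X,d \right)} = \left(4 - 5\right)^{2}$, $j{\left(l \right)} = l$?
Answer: $- \frac{1}{215527} \approx -4.6398 \cdot 10^{-6}$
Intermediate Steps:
$Q{\left(X,d \right)} = 1$ ($Q{\left(X,d \right)} = \left(-1\right)^{2} = 1$)
$k = -7$ ($k = -12 + 5 = -7$)
$J{\left(R,P \right)} = P + R$
$N{\left(T,p \right)} = -6$ ($N{\left(T,p \right)} = 1 - 7 = -6$)
$\frac{1}{N{\left(923,-895 \right)} - 215521} = \frac{1}{-6 - 215521} = \frac{1}{-215527} = - \frac{1}{215527}$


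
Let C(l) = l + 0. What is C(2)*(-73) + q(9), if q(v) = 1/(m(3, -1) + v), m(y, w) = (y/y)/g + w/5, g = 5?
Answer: -1313/9 ≈ -145.89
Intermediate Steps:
m(y, w) = ⅕ + w/5 (m(y, w) = (y/y)/5 + w/5 = 1*(⅕) + w*(⅕) = ⅕ + w/5)
C(l) = l
q(v) = 1/v (q(v) = 1/((⅕ + (⅕)*(-1)) + v) = 1/((⅕ - ⅕) + v) = 1/(0 + v) = 1/v)
C(2)*(-73) + q(9) = 2*(-73) + 1/9 = -146 + ⅑ = -1313/9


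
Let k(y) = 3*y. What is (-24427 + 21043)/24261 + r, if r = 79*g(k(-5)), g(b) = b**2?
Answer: 143745297/8087 ≈ 17775.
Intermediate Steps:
r = 17775 (r = 79*(3*(-5))**2 = 79*(-15)**2 = 79*225 = 17775)
(-24427 + 21043)/24261 + r = (-24427 + 21043)/24261 + 17775 = -3384*1/24261 + 17775 = -1128/8087 + 17775 = 143745297/8087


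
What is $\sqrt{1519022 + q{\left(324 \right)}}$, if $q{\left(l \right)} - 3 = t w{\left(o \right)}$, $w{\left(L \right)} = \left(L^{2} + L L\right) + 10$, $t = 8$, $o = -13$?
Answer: $\sqrt{1521809} \approx 1233.6$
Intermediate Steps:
$w{\left(L \right)} = 10 + 2 L^{2}$ ($w{\left(L \right)} = \left(L^{2} + L^{2}\right) + 10 = 2 L^{2} + 10 = 10 + 2 L^{2}$)
$q{\left(l \right)} = 2787$ ($q{\left(l \right)} = 3 + 8 \left(10 + 2 \left(-13\right)^{2}\right) = 3 + 8 \left(10 + 2 \cdot 169\right) = 3 + 8 \left(10 + 338\right) = 3 + 8 \cdot 348 = 3 + 2784 = 2787$)
$\sqrt{1519022 + q{\left(324 \right)}} = \sqrt{1519022 + 2787} = \sqrt{1521809}$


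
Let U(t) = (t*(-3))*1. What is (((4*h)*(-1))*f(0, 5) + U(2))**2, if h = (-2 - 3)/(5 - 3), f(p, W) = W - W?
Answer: 36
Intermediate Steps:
U(t) = -3*t (U(t) = -3*t*1 = -3*t)
f(p, W) = 0
h = -5/2 ≈ -2.5000
(((4*h)*(-1))*f(0, 5) + U(2))**2 = (((4*(-5/2))*(-1))*0 - 3*2)**2 = (-10*(-1)*0 - 6)**2 = (10*0 - 6)**2 = (0 - 6)**2 = (-6)**2 = 36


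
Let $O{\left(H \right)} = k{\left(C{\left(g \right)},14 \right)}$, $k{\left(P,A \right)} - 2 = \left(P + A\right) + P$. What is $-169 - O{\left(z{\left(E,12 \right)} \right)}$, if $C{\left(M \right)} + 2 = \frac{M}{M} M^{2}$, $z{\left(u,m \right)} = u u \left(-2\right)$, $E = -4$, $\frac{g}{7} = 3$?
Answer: $-1063$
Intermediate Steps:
$g = 21$ ($g = 7 \cdot 3 = 21$)
$z{\left(u,m \right)} = - 2 u^{2}$ ($z{\left(u,m \right)} = u^{2} \left(-2\right) = - 2 u^{2}$)
$C{\left(M \right)} = -2 + M^{2}$ ($C{\left(M \right)} = -2 + \frac{M}{M} M^{2} = -2 + 1 M^{2} = -2 + M^{2}$)
$k{\left(P,A \right)} = 2 + A + 2 P$ ($k{\left(P,A \right)} = 2 + \left(\left(P + A\right) + P\right) = 2 + \left(\left(A + P\right) + P\right) = 2 + \left(A + 2 P\right) = 2 + A + 2 P$)
$O{\left(H \right)} = 894$ ($O{\left(H \right)} = 2 + 14 + 2 \left(-2 + 21^{2}\right) = 2 + 14 + 2 \left(-2 + 441\right) = 2 + 14 + 2 \cdot 439 = 2 + 14 + 878 = 894$)
$-169 - O{\left(z{\left(E,12 \right)} \right)} = -169 - 894 = -1063$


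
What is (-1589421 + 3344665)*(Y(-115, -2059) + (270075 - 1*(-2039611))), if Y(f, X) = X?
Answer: 4050448445988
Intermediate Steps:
(-1589421 + 3344665)*(Y(-115, -2059) + (270075 - 1*(-2039611))) = (-1589421 + 3344665)*(-2059 + (270075 - 1*(-2039611))) = 1755244*(-2059 + (270075 + 2039611)) = 1755244*(-2059 + 2309686) = 1755244*2307627 = 4050448445988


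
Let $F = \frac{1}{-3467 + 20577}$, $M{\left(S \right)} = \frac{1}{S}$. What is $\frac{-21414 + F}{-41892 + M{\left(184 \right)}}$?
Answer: $\frac{33708205588}{65943026485} \approx 0.51117$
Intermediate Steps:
$F = \frac{1}{17110} \approx 5.8445 \cdot 10^{-5}$
$\frac{-21414 + F}{-41892 + M{\left(184 \right)}} = \frac{-21414 + \frac{1}{17110}}{-41892 + \frac{1}{184}} = - \frac{366393539}{17110 \left(-41892 + \frac{1}{184}\right)} = - \frac{366393539}{17110 \left(- \frac{7708127}{184}\right)} = \left(- \frac{366393539}{17110}\right) \left(- \frac{184}{7708127}\right) = \frac{33708205588}{65943026485}$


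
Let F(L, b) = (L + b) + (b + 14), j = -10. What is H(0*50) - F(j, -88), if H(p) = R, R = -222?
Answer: -50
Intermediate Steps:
F(L, b) = 14 + L + 2*b (F(L, b) = (L + b) + (14 + b) = 14 + L + 2*b)
H(p) = -222
H(0*50) - F(j, -88) = -222 - (14 - 10 + 2*(-88)) = -222 - (14 - 10 - 176) = -222 - 1*(-172) = -222 + 172 = -50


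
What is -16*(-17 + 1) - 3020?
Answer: -2764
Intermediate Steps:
-16*(-17 + 1) - 3020 = -16*(-16) - 3020 = 256 - 3020 = -2764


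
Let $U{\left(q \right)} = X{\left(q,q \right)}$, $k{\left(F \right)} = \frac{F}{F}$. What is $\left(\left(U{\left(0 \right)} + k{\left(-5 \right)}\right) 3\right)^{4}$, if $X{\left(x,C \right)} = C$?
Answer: $81$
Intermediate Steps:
$k{\left(F \right)} = 1$
$U{\left(q \right)} = q$
$\left(\left(U{\left(0 \right)} + k{\left(-5 \right)}\right) 3\right)^{4} = \left(\left(0 + 1\right) 3\right)^{4} = \left(1 \cdot 3\right)^{4} = 3^{4} = 81$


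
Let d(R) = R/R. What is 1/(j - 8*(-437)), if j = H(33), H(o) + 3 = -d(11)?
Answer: 1/3492 ≈ 0.00028637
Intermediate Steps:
d(R) = 1
H(o) = -4 (H(o) = -3 - 1*1 = -3 - 1 = -4)
j = -4
1/(j - 8*(-437)) = 1/(-4 - 8*(-437)) = 1/(-4 + 3496) = 1/3492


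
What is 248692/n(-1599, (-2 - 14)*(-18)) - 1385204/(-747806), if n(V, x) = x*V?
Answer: 56491211837/43046704584 ≈ 1.3123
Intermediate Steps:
n(V, x) = V*x
248692/n(-1599, (-2 - 14)*(-18)) - 1385204/(-747806) = 248692/((-1599*(-2 - 14)*(-18))) - 1385204/(-747806) = 248692/((-(-25584)*(-18))) - 1385204*(-1/747806) = 248692/((-1599*288)) + 692602/373903 = 248692/(-460512) + 692602/373903 = 248692*(-1/460512) + 692602/373903 = -62173/115128 + 692602/373903 = 56491211837/43046704584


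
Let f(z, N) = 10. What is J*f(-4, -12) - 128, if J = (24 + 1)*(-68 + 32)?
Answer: -9128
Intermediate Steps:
J = -900 (J = 25*(-36) = -900)
J*f(-4, -12) - 128 = -900*10 - 128 = -9000 - 128 = -9128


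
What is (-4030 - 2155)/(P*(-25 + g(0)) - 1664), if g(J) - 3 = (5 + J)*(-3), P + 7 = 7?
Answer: 6185/1664 ≈ 3.7169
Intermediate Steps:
P = 0 (P = -7 + 7 = 0)
g(J) = -12 - 3*J (g(J) = 3 + (5 + J)*(-3) = 3 + (-15 - 3*J) = -12 - 3*J)
(-4030 - 2155)/(P*(-25 + g(0)) - 1664) = (-4030 - 2155)/(0*(-25 + (-12 - 3*0)) - 1664) = -6185/(0*(-25 + (-12 + 0)) - 1664) = -6185/(0*(-25 - 12) - 1664) = -6185/(0*(-37) - 1664) = -6185/(0 - 1664) = -6185/(-1664) = -6185*(-1/1664) = 6185/1664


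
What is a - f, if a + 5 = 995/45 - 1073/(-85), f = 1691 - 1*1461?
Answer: -153203/765 ≈ -200.27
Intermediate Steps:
f = 230 (f = 1691 - 1461 = 230)
a = 22747/765 (a = -5 + (995/45 - 1073/(-85)) = -5 + (995*(1/45) - 1073*(-1/85)) = -5 + (199/9 + 1073/85) = -5 + 26572/765 = 22747/765 ≈ 29.735)
a - f = 22747/765 - 1*230 = 22747/765 - 230 = -153203/765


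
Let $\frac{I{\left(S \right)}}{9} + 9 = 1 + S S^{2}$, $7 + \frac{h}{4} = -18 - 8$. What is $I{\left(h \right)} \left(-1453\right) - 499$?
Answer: $30076785653$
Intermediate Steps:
$h = -132$ ($h = -28 + 4 \left(-18 - 8\right) = -28 + 4 \left(-26\right) = -28 - 104 = -132$)
$I{\left(S \right)} = -72 + 9 S^{3}$ ($I{\left(S \right)} = -81 + 9 \left(1 + S S^{2}\right) = -81 + 9 \left(1 + S^{3}\right) = -81 + \left(9 + 9 S^{3}\right) = -72 + 9 S^{3}$)
$I{\left(h \right)} \left(-1453\right) - 499 = \left(-72 + 9 \left(-132\right)^{3}\right) \left(-1453\right) - 499 = \left(-72 + 9 \left(-2299968\right)\right) \left(-1453\right) - 499 = \left(-72 - 20699712\right) \left(-1453\right) - 499 = \left(-20699784\right) \left(-1453\right) - 499 = 30076786152 - 499 = 30076785653$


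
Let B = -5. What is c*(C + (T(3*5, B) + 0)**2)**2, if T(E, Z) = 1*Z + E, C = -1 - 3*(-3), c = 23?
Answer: 268272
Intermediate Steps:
C = 8 (C = -1 + 9 = 8)
T(E, Z) = E + Z (T(E, Z) = Z + E = E + Z)
c*(C + (T(3*5, B) + 0)**2)**2 = 23*(8 + ((3*5 - 5) + 0)**2)**2 = 23*(8 + ((15 - 5) + 0)**2)**2 = 23*(8 + (10 + 0)**2)**2 = 23*(8 + 10**2)**2 = 23*(8 + 100)**2 = 23*108**2 = 23*11664 = 268272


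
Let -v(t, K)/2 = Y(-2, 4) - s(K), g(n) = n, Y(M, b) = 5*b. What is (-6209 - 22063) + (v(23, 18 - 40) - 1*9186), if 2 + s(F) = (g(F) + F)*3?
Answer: -37766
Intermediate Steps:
s(F) = -2 + 6*F (s(F) = -2 + (F + F)*3 = -2 + (2*F)*3 = -2 + 6*F)
v(t, K) = -44 + 12*K (v(t, K) = -2*(5*4 - (-2 + 6*K)) = -2*(20 + (2 - 6*K)) = -2*(22 - 6*K) = -44 + 12*K)
(-6209 - 22063) + (v(23, 18 - 40) - 1*9186) = (-6209 - 22063) + ((-44 + 12*(18 - 40)) - 1*9186) = -28272 + ((-44 + 12*(-22)) - 9186) = -28272 + ((-44 - 264) - 9186) = -28272 + (-308 - 9186) = -28272 - 9494 = -37766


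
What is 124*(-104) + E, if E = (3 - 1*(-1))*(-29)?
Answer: -13012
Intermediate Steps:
E = -116 (E = (3 + 1)*(-29) = 4*(-29) = -116)
124*(-104) + E = 124*(-104) - 116 = -12896 - 116 = -13012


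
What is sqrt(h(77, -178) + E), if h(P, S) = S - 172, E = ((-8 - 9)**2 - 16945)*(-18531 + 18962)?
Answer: I*sqrt(7179086) ≈ 2679.4*I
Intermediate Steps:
E = -7178736 (E = ((-17)**2 - 16945)*431 = (289 - 16945)*431 = -16656*431 = -7178736)
h(P, S) = -172 + S
sqrt(h(77, -178) + E) = sqrt((-172 - 178) - 7178736) = sqrt(-350 - 7178736) = sqrt(-7179086) = I*sqrt(7179086)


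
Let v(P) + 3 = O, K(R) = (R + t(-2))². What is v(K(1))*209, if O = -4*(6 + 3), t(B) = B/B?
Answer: -8151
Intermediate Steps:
t(B) = 1
K(R) = (1 + R)² (K(R) = (R + 1)² = (1 + R)²)
O = -36 (O = -4*9 = -36)
v(P) = -39 (v(P) = -3 - 36 = -39)
v(K(1))*209 = -39*209 = -8151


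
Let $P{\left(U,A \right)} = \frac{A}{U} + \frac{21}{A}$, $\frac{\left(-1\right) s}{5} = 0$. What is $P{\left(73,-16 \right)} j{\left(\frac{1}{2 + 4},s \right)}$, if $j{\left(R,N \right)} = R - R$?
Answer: $0$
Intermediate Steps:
$s = 0$ ($s = \left(-5\right) 0 = 0$)
$P{\left(U,A \right)} = \frac{21}{A} + \frac{A}{U}$
$j{\left(R,N \right)} = 0$
$P{\left(73,-16 \right)} j{\left(\frac{1}{2 + 4},s \right)} = \left(\frac{21}{-16} - \frac{16}{73}\right) 0 = \left(21 \left(- \frac{1}{16}\right) - \frac{16}{73}\right) 0 = \left(- \frac{21}{16} - \frac{16}{73}\right) 0 = \left(- \frac{1789}{1168}\right) 0 = 0$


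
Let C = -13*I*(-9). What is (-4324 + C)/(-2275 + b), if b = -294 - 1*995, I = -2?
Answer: 2279/1782 ≈ 1.2789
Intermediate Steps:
b = -1289 (b = -294 - 995 = -1289)
C = -234 (C = -13*(-2)*(-9) = 26*(-9) = -234)
(-4324 + C)/(-2275 + b) = (-4324 - 234)/(-2275 - 1289) = -4558/(-3564) = -4558*(-1/3564) = 2279/1782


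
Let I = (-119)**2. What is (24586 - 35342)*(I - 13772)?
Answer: -4184084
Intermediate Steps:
I = 14161
(24586 - 35342)*(I - 13772) = (24586 - 35342)*(14161 - 13772) = -10756*389 = -4184084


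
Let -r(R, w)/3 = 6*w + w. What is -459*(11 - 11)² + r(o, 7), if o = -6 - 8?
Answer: -147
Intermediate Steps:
o = -14
r(R, w) = -21*w (r(R, w) = -3*(6*w + w) = -21*w)
-459*(11 - 11)² + r(o, 7) = -459*(11 - 11)² - 21*7 = -459*0² - 147 = -459*0 - 147 = 0 - 147 = -147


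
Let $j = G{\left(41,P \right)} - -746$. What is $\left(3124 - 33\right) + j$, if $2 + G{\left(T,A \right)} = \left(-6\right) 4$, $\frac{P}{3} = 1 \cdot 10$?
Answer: $3811$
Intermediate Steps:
$P = 30$ ($P = 3 \cdot 1 \cdot 10 = 3 \cdot 10 = 30$)
$G{\left(T,A \right)} = -26$ ($G{\left(T,A \right)} = -2 - 24 = -26$)
$j = 720$ ($j = -26 - -746 = -26 + 746 = 720$)
$\left(3124 - 33\right) + j = \left(3124 - 33\right) + 720 = 3091 + 720 = 3811$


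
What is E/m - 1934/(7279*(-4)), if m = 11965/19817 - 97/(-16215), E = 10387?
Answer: 1429122594414257/83894638588 ≈ 17035.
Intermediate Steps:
m = 195934724/321332655 (m = 11965*(1/19817) - 97*(-1/16215) = 11965/19817 + 97/16215 = 195934724/321332655 ≈ 0.60976)
E/m - 1934/(7279*(-4)) = 10387/(195934724/321332655) - 1934/(7279*(-4)) = 10387*(321332655/195934724) - 1934/(-29116) = 196334252205/11525572 - 1934*(-1/29116) = 196334252205/11525572 + 967/14558 = 1429122594414257/83894638588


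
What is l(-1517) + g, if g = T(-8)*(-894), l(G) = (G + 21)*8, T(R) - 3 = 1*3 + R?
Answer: -10180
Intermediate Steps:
T(R) = 6 + R (T(R) = 3 + (1*3 + R) = 3 + (3 + R) = 6 + R)
l(G) = 168 + 8*G (l(G) = (21 + G)*8 = 168 + 8*G)
g = 1788 (g = (6 - 8)*(-894) = -2*(-894) = 1788)
l(-1517) + g = (168 + 8*(-1517)) + 1788 = (168 - 12136) + 1788 = -11968 + 1788 = -10180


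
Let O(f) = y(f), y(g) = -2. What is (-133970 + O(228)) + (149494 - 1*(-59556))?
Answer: 75078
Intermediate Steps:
O(f) = -2
(-133970 + O(228)) + (149494 - 1*(-59556)) = (-133970 - 2) + (149494 - 1*(-59556)) = -133972 + (149494 + 59556) = -133972 + 209050 = 75078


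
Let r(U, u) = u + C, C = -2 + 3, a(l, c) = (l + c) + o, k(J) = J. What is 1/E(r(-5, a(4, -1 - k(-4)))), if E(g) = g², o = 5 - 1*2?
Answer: 1/121 ≈ 0.0082645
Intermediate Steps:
o = 3 (o = 5 - 2 = 3)
a(l, c) = 3 + c + l (a(l, c) = (l + c) + 3 = (c + l) + 3 = 3 + c + l)
C = 1
r(U, u) = 1 + u (r(U, u) = u + 1 = 1 + u)
1/E(r(-5, a(4, -1 - k(-4)))) = 1/((1 + (3 + (-1 - 1*(-4)) + 4))²) = 1/((1 + (3 + (-1 + 4) + 4))²) = 1/((1 + (3 + 3 + 4))²) = 1/((1 + 10)²) = 1/(11²) = 1/121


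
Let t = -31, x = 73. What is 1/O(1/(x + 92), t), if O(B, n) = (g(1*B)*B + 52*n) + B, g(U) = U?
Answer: -27225/43886534 ≈ -0.00062035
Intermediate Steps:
O(B, n) = B + B² + 52*n (O(B, n) = ((1*B)*B + 52*n) + B = (B*B + 52*n) + B = (B² + 52*n) + B = B + B² + 52*n)
1/O(1/(x + 92), t) = 1/(1/(73 + 92) + (1/(73 + 92))² + 52*(-31)) = 1/(1/165 + (1/165)² - 1612) = 1/(1/165 + 1/27225 - 1612) = 1/(-43886534/27225) = -27225/43886534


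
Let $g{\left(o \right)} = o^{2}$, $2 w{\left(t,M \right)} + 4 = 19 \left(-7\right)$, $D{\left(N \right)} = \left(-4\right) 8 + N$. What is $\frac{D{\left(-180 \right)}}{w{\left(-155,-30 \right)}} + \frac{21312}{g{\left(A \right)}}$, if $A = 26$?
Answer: $\frac{801592}{23153} \approx 34.622$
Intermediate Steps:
$D{\left(N \right)} = -32 + N$
$w{\left(t,M \right)} = - \frac{137}{2}$ ($w{\left(t,M \right)} = -2 + \frac{19 \left(-7\right)}{2} = -2 + \frac{1}{2} \left(-133\right) = -2 - \frac{133}{2} = - \frac{137}{2}$)
$\frac{D{\left(-180 \right)}}{w{\left(-155,-30 \right)}} + \frac{21312}{g{\left(A \right)}} = \frac{-32 - 180}{- \frac{137}{2}} + \frac{21312}{26^{2}} = \left(-212\right) \left(- \frac{2}{137}\right) + \frac{21312}{676} = \frac{424}{137} + 21312 \cdot \frac{1}{676} = \frac{424}{137} + \frac{5328}{169} = \frac{801592}{23153}$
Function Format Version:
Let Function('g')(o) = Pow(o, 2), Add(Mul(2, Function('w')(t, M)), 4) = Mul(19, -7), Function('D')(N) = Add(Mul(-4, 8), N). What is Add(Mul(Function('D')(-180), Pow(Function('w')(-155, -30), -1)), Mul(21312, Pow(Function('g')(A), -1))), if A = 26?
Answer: Rational(801592, 23153) ≈ 34.622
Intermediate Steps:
Function('D')(N) = Add(-32, N)
Function('w')(t, M) = Rational(-137, 2) (Function('w')(t, M) = Add(-2, Mul(Rational(1, 2), Mul(19, -7))) = Add(-2, Mul(Rational(1, 2), -133)) = Add(-2, Rational(-133, 2)) = Rational(-137, 2))
Add(Mul(Function('D')(-180), Pow(Function('w')(-155, -30), -1)), Mul(21312, Pow(Function('g')(A), -1))) = Add(Mul(Add(-32, -180), Pow(Rational(-137, 2), -1)), Mul(21312, Pow(Pow(26, 2), -1))) = Add(Mul(-212, Rational(-2, 137)), Mul(21312, Pow(676, -1))) = Add(Rational(424, 137), Mul(21312, Rational(1, 676))) = Add(Rational(424, 137), Rational(5328, 169)) = Rational(801592, 23153)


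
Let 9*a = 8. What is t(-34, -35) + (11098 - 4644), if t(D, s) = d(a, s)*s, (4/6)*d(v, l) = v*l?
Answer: 24262/3 ≈ 8087.3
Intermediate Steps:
a = 8/9 (a = (⅑)*8 = 8/9 ≈ 0.88889)
d(v, l) = 3*l*v/2 (d(v, l) = 3*(v*l)/2 = 3*(l*v)/2 = 3*l*v/2)
t(D, s) = 4*s²/3 (t(D, s) = ((3/2)*s*(8/9))*s = (4*s/3)*s = 4*s²/3)
t(-34, -35) + (11098 - 4644) = (4/3)*(-35)² + (11098 - 4644) = (4/3)*1225 + 6454 = 4900/3 + 6454 = 24262/3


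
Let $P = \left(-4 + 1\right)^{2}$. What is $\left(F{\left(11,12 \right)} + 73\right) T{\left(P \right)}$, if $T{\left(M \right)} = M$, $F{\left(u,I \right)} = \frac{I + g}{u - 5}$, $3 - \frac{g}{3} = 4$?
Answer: $\frac{1341}{2} \approx 670.5$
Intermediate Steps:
$g = -3$ ($g = 9 - 12 = -3$)
$F{\left(u,I \right)} = \frac{-3 + I}{-5 + u}$ ($F{\left(u,I \right)} = \frac{I - 3}{u - 5} = \frac{-3 + I}{-5 + u}$)
$P = 9$ ($P = \left(-3\right)^{2} = 9$)
$\left(F{\left(11,12 \right)} + 73\right) T{\left(P \right)} = \left(\frac{-3 + 12}{-5 + 11} + 73\right) 9 = \left(\frac{1}{6} \cdot 9 + 73\right) 9 = \left(\frac{3}{2} + 73\right) 9 = \frac{149}{2} \cdot 9 = \frac{1341}{2}$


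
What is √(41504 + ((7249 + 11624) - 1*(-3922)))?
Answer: √64299 ≈ 253.57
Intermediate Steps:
√(41504 + ((7249 + 11624) - 1*(-3922))) = √(41504 + (18873 + 3922)) = √(41504 + 22795) = √64299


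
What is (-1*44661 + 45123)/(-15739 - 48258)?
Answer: -462/63997 ≈ -0.0072191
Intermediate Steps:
(-1*44661 + 45123)/(-15739 - 48258) = (-44661 + 45123)/(-63997) = 462*(-1/63997) = -462/63997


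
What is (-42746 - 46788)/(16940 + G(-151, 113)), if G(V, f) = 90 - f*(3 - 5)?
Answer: -44767/8628 ≈ -5.1886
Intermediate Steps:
G(V, f) = 90 + 2*f (G(V, f) = 90 - f*(-2) = 90 - (-2)*f = 90 + 2*f)
(-42746 - 46788)/(16940 + G(-151, 113)) = (-42746 - 46788)/(16940 + (90 + 2*113)) = -89534/(16940 + (90 + 226)) = -89534/(16940 + 316) = -89534/17256 = -89534*1/17256 = -44767/8628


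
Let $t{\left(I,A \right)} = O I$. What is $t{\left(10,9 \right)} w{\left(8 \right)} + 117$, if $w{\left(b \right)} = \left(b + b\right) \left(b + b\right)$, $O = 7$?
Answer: $18037$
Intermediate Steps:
$t{\left(I,A \right)} = 7 I$
$w{\left(b \right)} = 4 b^{2}$ ($w{\left(b \right)} = 2 b 2 b = 4 b^{2}$)
$t{\left(10,9 \right)} w{\left(8 \right)} + 117 = 7 \cdot 10 \cdot 4 \cdot 8^{2} + 117 = 70 \cdot 4 \cdot 64 + 117 = 70 \cdot 256 + 117 = 17920 + 117 = 18037$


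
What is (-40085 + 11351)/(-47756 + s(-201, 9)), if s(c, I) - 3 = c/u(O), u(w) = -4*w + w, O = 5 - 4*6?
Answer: 90991/151229 ≈ 0.60168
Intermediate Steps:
O = -19 (O = 5 - 24 = -19)
u(w) = -3*w
s(c, I) = 3 + c/57 (s(c, I) = 3 + c/((-3*(-19))) = 3 + c/57)
(-40085 + 11351)/(-47756 + s(-201, 9)) = (-40085 + 11351)/(-47756 + (3 + (1/57)*(-201))) = -28734/(-47756 + (3 - 67/19)) = -28734/(-47756 - 10/19) = -28734/(-907374/19) = -28734*(-19/907374) = 90991/151229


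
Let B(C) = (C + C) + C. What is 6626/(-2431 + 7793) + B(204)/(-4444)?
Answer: 3270550/2978591 ≈ 1.0980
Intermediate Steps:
B(C) = 3*C (B(C) = 2*C + C = 3*C)
6626/(-2431 + 7793) + B(204)/(-4444) = 6626/(-2431 + 7793) + (3*204)/(-4444) = 6626/5362 + 612*(-1/4444) = 6626*(1/5362) - 153/1111 = 3313/2681 - 153/1111 = 3270550/2978591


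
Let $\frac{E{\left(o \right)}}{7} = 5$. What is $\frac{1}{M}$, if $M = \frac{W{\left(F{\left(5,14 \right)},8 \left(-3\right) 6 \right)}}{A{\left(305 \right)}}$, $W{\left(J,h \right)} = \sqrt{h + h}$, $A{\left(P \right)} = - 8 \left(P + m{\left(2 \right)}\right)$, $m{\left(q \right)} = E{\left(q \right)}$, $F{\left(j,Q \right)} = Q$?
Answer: $\frac{340 i \sqrt{2}}{3} \approx 160.28 i$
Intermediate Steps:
$E{\left(o \right)} = 35$ ($E{\left(o \right)} = 7 \cdot 5 = 35$)
$m{\left(q \right)} = 35$
$A{\left(P \right)} = -280 - 8 P$ ($A{\left(P \right)} = - 8 \left(P + 35\right) = - 8 \left(35 + P\right) = -280 - 8 P$)
$W{\left(J,h \right)} = \sqrt{2} \sqrt{h}$ ($W{\left(J,h \right)} = \sqrt{2 h} = \sqrt{2} \sqrt{h}$)
$M = - \frac{3 i \sqrt{2}}{680}$ ($M = \frac{\sqrt{2} \sqrt{8 \left(-3\right) 6}}{-280 - 2440} = \frac{\sqrt{2} \sqrt{\left(-24\right) 6}}{-280 - 2440} = \frac{\sqrt{2} \sqrt{-144}}{-2720} = \sqrt{2} \cdot 12 i \left(- \frac{1}{2720}\right) = 12 i \sqrt{2} \left(- \frac{1}{2720}\right) = - \frac{3 i \sqrt{2}}{680} \approx - 0.0062392 i$)
$\frac{1}{M} = \frac{1}{\left(- \frac{3}{680}\right) i \sqrt{2}} = \frac{340 i \sqrt{2}}{3}$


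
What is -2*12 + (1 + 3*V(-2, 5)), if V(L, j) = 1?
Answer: -20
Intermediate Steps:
-2*12 + (1 + 3*V(-2, 5)) = -2*12 + (1 + 3*1) = -24 + (1 + 3) = -24 + 4 = -20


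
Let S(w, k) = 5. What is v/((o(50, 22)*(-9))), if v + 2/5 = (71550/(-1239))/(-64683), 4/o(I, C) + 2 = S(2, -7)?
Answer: 493601/14841155 ≈ 0.033259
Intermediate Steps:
o(I, C) = 4/3 (o(I, C) = 4/(-2 + 5) = 4/3)
v = -5923212/14841155 (v = -2/5 + (71550/(-1239))/(-64683) = -2/5 + (71550*(-1/1239))*(-1/64683) = -2/5 - 23850/413*(-1/64683) = -2/5 + 2650/2968231 = -5923212/14841155 ≈ -0.39911)
v/((o(50, 22)*(-9))) = -5923212/(14841155*((4/3)*(-9))) = -5923212/14841155/(-12) = -5923212/14841155*(-1/12) = 493601/14841155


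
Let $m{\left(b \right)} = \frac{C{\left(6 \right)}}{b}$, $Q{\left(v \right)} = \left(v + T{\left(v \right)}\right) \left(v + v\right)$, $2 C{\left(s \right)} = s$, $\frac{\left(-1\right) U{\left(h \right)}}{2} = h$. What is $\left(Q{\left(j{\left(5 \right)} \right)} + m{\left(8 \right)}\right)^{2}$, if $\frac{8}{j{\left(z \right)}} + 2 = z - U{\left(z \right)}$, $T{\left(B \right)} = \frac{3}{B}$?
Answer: $\frac{92987449}{1827904} \approx 50.871$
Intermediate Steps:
$U{\left(h \right)} = - 2 h$
$j{\left(z \right)} = \frac{8}{-2 + 3 z}$ ($j{\left(z \right)} = \frac{8}{-2 + \left(z - - 2 z\right)} = \frac{8}{-2 + \left(z + 2 z\right)} = \frac{8}{-2 + 3 z}$)
$C{\left(s \right)} = \frac{s}{2}$
$Q{\left(v \right)} = 2 v \left(v + \frac{3}{v}\right)$ ($Q{\left(v \right)} = \left(v + \frac{3}{v}\right) \left(v + v\right) = \left(v + \frac{3}{v}\right) 2 v = 2 v \left(v + \frac{3}{v}\right)$)
$m{\left(b \right)} = \frac{3}{b}$ ($m{\left(b \right)} = \frac{\frac{1}{2} \cdot 6}{b} = \frac{3}{b}$)
$\left(Q{\left(j{\left(5 \right)} \right)} + m{\left(8 \right)}\right)^{2} = \left(\left(6 + 2 \left(\frac{8}{-2 + 3 \cdot 5}\right)^{2}\right) + \frac{3}{8}\right)^{2} = \left(\left(6 + 2 \left(\frac{8}{-2 + 15}\right)^{2}\right) + 3 \cdot \frac{1}{8}\right)^{2} = \left(\left(6 + 2 \left(\frac{8}{13}\right)^{2}\right) + \frac{3}{8}\right)^{2} = \left(\left(6 + 2 \cdot \frac{64}{169}\right) + \frac{3}{8}\right)^{2} = \left(\left(6 + \frac{128}{169}\right) + \frac{3}{8}\right)^{2} = \left(\frac{1142}{169} + \frac{3}{8}\right)^{2} = \left(\frac{9643}{1352}\right)^{2} = \frac{92987449}{1827904}$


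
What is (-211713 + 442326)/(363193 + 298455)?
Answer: 230613/661648 ≈ 0.34854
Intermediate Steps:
(-211713 + 442326)/(363193 + 298455) = 230613/661648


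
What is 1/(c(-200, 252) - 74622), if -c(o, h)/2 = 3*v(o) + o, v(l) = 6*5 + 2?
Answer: -1/74414 ≈ -1.3438e-5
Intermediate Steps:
v(l) = 32 (v(l) = 30 + 2 = 32)
c(o, h) = -192 - 2*o (c(o, h) = -2*(3*32 + o) = -2*(96 + o) = -192 - 2*o)
1/(c(-200, 252) - 74622) = 1/((-192 - 2*(-200)) - 74622) = 1/((-192 + 400) - 74622) = 1/(208 - 74622) = 1/(-74414) = -1/74414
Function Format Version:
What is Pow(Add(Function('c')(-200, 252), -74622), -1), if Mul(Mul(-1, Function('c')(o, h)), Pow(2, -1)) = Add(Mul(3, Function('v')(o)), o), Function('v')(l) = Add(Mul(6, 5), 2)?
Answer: Rational(-1, 74414) ≈ -1.3438e-5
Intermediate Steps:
Function('v')(l) = 32 (Function('v')(l) = Add(30, 2) = 32)
Function('c')(o, h) = Add(-192, Mul(-2, o)) (Function('c')(o, h) = Mul(-2, Add(Mul(3, 32), o)) = Mul(-2, Add(96, o)) = Add(-192, Mul(-2, o)))
Pow(Add(Function('c')(-200, 252), -74622), -1) = Pow(Add(Add(-192, Mul(-2, -200)), -74622), -1) = Pow(Add(Add(-192, 400), -74622), -1) = Pow(Add(208, -74622), -1) = Pow(-74414, -1) = Rational(-1, 74414)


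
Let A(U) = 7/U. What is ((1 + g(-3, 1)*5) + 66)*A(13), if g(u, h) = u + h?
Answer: 399/13 ≈ 30.692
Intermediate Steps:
g(u, h) = h + u
((1 + g(-3, 1)*5) + 66)*A(13) = ((1 + (1 - 3)*5) + 66)*(7/13) = ((1 - 2*5) + 66)*(7*(1/13)) = ((1 - 10) + 66)*(7/13) = (-9 + 66)*(7/13) = 57*(7/13) = 399/13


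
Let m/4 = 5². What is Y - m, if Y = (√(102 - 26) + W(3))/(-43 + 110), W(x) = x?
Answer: -6697/67 + 2*√19/67 ≈ -99.825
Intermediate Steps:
Y = 3/67 + 2*√19/67 (Y = (√(102 - 26) + 3)/(-43 + 110) = (√76 + 3)/67 = (2*√19 + 3)*(1/67) = (3 + 2*√19)*(1/67) = 3/67 + 2*√19/67 ≈ 0.17489)
m = 100 (m = 4*5² = 4*25 = 100)
Y - m = (3/67 + 2*√19/67) - 1*100 = (3/67 + 2*√19/67) - 100 = -6697/67 + 2*√19/67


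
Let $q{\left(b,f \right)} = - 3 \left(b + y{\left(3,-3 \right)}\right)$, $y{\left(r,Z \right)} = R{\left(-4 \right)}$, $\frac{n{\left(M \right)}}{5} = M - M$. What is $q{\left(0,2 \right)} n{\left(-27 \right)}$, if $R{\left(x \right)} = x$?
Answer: $0$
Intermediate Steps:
$n{\left(M \right)} = 0$ ($n{\left(M \right)} = 5 \left(M - M\right) = 5 \cdot 0 = 0$)
$y{\left(r,Z \right)} = -4$
$q{\left(b,f \right)} = 12 - 3 b$ ($q{\left(b,f \right)} = - 3 \left(b - 4\right) = - 3 \left(-4 + b\right) = 12 - 3 b$)
$q{\left(0,2 \right)} n{\left(-27 \right)} = \left(12 - 0\right) 0 = \left(12 + 0\right) 0 = 12 \cdot 0 = 0$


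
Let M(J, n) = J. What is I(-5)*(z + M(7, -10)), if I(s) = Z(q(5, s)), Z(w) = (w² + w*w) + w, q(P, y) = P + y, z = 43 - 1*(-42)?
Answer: 0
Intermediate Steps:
z = 85 (z = 43 + 42 = 85)
Z(w) = w + 2*w² (Z(w) = (w² + w²) + w = 2*w² + w = w + 2*w²)
I(s) = (5 + s)*(11 + 2*s) (I(s) = (5 + s)*(1 + 2*(5 + s)) = (5 + s)*(1 + (10 + 2*s)) = (5 + s)*(11 + 2*s))
I(-5)*(z + M(7, -10)) = ((5 - 5)*(11 + 2*(-5)))*(85 + 7) = (0*(11 - 10))*92 = (0*1)*92 = 0*92 = 0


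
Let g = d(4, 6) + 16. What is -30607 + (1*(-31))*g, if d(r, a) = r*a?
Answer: -31847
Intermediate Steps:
d(r, a) = a*r
g = 40 (g = 6*4 + 16 = 24 + 16 = 40)
-30607 + (1*(-31))*g = -30607 + (1*(-31))*40 = -30607 - 31*40 = -30607 - 1240 = -31847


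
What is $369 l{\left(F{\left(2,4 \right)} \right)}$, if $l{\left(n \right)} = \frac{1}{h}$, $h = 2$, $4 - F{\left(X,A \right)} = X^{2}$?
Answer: $\frac{369}{2} \approx 184.5$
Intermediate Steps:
$F{\left(X,A \right)} = 4 - X^{2}$
$l{\left(n \right)} = \frac{1}{2}$
$369 l{\left(F{\left(2,4 \right)} \right)} = 369 \cdot \frac{1}{2} = \frac{369}{2}$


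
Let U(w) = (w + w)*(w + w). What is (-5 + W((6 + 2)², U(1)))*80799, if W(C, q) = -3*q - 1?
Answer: -1454382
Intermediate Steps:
U(w) = 4*w² (U(w) = (2*w)*(2*w) = 4*w²)
W(C, q) = -1 - 3*q
(-5 + W((6 + 2)², U(1)))*80799 = (-5 + (-1 - 12*1²))*80799 = (-5 + (-1 - 12))*80799 = (-5 - 13)*80799 = -18*80799 = -1454382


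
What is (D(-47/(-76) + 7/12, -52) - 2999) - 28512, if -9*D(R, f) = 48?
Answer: -94549/3 ≈ -31516.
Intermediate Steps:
D(R, f) = -16/3 (D(R, f) = -⅑*48 = -16/3)
(D(-47/(-76) + 7/12, -52) - 2999) - 28512 = (-16/3 - 2999) - 28512 = -9013/3 - 28512 = -94549/3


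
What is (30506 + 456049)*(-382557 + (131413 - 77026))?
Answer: -159672754350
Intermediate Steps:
(30506 + 456049)*(-382557 + (131413 - 77026)) = 486555*(-382557 + 54387) = 486555*(-328170) = -159672754350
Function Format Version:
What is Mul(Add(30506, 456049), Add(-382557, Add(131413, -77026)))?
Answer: -159672754350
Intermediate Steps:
Mul(Add(30506, 456049), Add(-382557, Add(131413, -77026))) = Mul(486555, Add(-382557, 54387)) = Mul(486555, -328170) = -159672754350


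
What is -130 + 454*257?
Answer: 116548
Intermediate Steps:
-130 + 454*257 = -130 + 116678 = 116548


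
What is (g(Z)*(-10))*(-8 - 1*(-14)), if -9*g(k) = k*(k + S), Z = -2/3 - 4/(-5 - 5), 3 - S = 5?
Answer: 544/135 ≈ 4.0296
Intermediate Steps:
S = -2 (S = 3 - 1*5 = 3 - 5 = -2)
Z = -4/15 (Z = -2*1/3 - 4/(-10) = -2/3 - 4*(-1/10) = -2/3 + 2/5 = -4/15 ≈ -0.26667)
g(k) = -k*(-2 + k)/9 (g(k) = -k*(k - 2)/9 = -k*(-2 + k)/9)
(g(Z)*(-10))*(-8 - 1*(-14)) = (((1/9)*(-4/15)*(2 - 1*(-4/15)))*(-10))*(-8 - 1*(-14)) = (((1/9)*(-4/15)*(2 + 4/15))*(-10))*(-8 + 14) = (((1/9)*(-4/15)*(34/15))*(-10))*6 = -136/2025*(-10)*6 = (272/405)*6 = 544/135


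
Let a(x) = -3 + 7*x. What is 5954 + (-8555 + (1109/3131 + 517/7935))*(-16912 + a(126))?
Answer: 3407707959559279/24844485 ≈ 1.3716e+8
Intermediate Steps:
5954 + (-8555 + (1109/3131 + 517/7935))*(-16912 + a(126)) = 5954 + (-8555 + (1109/3131 + 517/7935))*(-16912 + (-3 + 7*126)) = 5954 + (-8555 + (1109*(1/3131) + 517*(1/7935)))*(-16912 + (-3 + 882)) = 5954 + (-8555 + (1109/3131 + 517/7935))*(-16912 + 879) = 5954 + (-8555 + 10418642/24844485)*(-16033) = 5954 - 212534150533/24844485*(-16033) = 5954 + 3407560035495589/24844485 = 3407707959559279/24844485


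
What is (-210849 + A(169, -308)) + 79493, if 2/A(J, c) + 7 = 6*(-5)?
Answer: -4860174/37 ≈ -1.3136e+5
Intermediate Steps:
A(J, c) = -2/37 (A(J, c) = 2/(-7 + 6*(-5)) = 2/(-7 - 30) = 2/(-37) = 2*(-1/37) = -2/37)
(-210849 + A(169, -308)) + 79493 = (-210849 - 2/37) + 79493 = -7801415/37 + 79493 = -4860174/37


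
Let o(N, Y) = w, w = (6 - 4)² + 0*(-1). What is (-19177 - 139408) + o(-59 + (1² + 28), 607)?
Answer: -158581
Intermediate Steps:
w = 4 (w = 2² + 0 = 4 + 0 = 4)
o(N, Y) = 4
(-19177 - 139408) + o(-59 + (1² + 28), 607) = (-19177 - 139408) + 4 = -158585 + 4 = -158581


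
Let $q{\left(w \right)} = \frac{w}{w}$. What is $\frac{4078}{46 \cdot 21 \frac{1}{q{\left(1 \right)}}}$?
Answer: $\frac{2039}{483} \approx 4.2215$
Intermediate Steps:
$q{\left(w \right)} = 1$
$\frac{4078}{46 \cdot 21 \frac{1}{q{\left(1 \right)}}} = \frac{4078}{46 \cdot 21 \cdot 1^{-1}} = \frac{4078}{966 \cdot 1} = \frac{4078}{966} = 4078 \cdot \frac{1}{966} = \frac{2039}{483}$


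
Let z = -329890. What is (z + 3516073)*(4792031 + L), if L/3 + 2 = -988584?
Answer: 5818839985959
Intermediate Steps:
L = -2965758 (L = -6 + 3*(-988584) = -6 - 2965752 = -2965758)
(z + 3516073)*(4792031 + L) = (-329890 + 3516073)*(4792031 - 2965758) = 3186183*1826273 = 5818839985959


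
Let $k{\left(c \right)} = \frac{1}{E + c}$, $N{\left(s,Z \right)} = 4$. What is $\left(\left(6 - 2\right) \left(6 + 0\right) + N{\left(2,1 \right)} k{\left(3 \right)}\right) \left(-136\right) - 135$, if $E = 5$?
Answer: $-3467$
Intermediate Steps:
$k{\left(c \right)} = \frac{1}{5 + c}$
$\left(\left(6 - 2\right) \left(6 + 0\right) + N{\left(2,1 \right)} k{\left(3 \right)}\right) \left(-136\right) - 135 = \left(\left(6 - 2\right) \left(6 + 0\right) + \frac{4}{5 + 3}\right) \left(-136\right) - 135 = \left(4 \cdot 6 + \frac{4}{8}\right) \left(-136\right) - 135 = \left(24 + 4 \cdot \frac{1}{8}\right) \left(-136\right) - 135 = \left(24 + \frac{1}{2}\right) \left(-136\right) - 135 = \frac{49}{2} \left(-136\right) - 135 = -3332 - 135 = -3467$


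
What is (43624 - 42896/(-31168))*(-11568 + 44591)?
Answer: 2806368280359/1948 ≈ 1.4406e+9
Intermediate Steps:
(43624 - 42896/(-31168))*(-11568 + 44591) = (43624 - 42896*(-1/31168))*33023 = (43624 + 2681/1948)*33023 = (84982233/1948)*33023 = 2806368280359/1948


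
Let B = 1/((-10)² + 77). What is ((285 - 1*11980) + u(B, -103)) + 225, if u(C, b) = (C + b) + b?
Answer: -2066651/177 ≈ -11676.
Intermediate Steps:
B = 1/177 (B = 1/(100 + 77) = 1/177 ≈ 0.0056497)
u(C, b) = C + 2*b
((285 - 1*11980) + u(B, -103)) + 225 = ((285 - 1*11980) + (1/177 + 2*(-103))) + 225 = ((285 - 11980) + (1/177 - 206)) + 225 = (-11695 - 36461/177) + 225 = -2106476/177 + 225 = -2066651/177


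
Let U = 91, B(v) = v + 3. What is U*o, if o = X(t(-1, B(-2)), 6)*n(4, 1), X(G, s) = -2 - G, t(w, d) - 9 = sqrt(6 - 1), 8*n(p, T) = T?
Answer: -1001/8 - 91*sqrt(5)/8 ≈ -150.56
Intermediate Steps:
n(p, T) = T/8
B(v) = 3 + v
t(w, d) = 9 + sqrt(5) (t(w, d) = 9 + sqrt(6 - 1) = 9 + sqrt(5))
o = -11/8 - sqrt(5)/8 (o = (-2 - (9 + sqrt(5)))*((1/8)*1) = (-2 + (-9 - sqrt(5)))*(1/8) = (-11 - sqrt(5))*(1/8) = -11/8 - sqrt(5)/8 ≈ -1.6545)
U*o = 91*(-11/8 - sqrt(5)/8) = -1001/8 - 91*sqrt(5)/8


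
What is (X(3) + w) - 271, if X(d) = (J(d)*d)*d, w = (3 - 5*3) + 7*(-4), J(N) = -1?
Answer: -320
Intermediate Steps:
w = -40 (w = (3 - 15) - 28 = -12 - 28 = -40)
X(d) = -d**2 (X(d) = (-d)*d = -d**2)
(X(3) + w) - 271 = (-1*3**2 - 40) - 271 = (-1*9 - 40) - 271 = (-9 - 40) - 271 = -49 - 271 = -320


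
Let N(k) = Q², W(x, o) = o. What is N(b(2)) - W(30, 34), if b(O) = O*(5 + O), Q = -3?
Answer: -25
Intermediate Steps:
N(k) = 9 (N(k) = (-3)² = 9)
N(b(2)) - W(30, 34) = 9 - 1*34 = 9 - 34 = -25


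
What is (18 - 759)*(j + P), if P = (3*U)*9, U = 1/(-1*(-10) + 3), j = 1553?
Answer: -1152312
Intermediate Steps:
U = 1/13 (U = 1/(10 + 3) = 1/13 ≈ 0.076923)
P = 27/13 (P = (3*(1/13))*9 = (3/13)*9 = 27/13 ≈ 2.0769)
(18 - 759)*(j + P) = (18 - 759)*(1553 + 27/13) = -741*20216/13 = -1152312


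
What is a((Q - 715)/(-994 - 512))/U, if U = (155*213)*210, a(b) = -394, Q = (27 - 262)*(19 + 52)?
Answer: -197/3466575 ≈ -5.6828e-5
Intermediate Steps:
Q = -16685 (Q = -235*71 = -16685)
U = 6933150 (U = 33015*210 = 6933150)
a((Q - 715)/(-994 - 512))/U = -394/6933150 = -394*1/6933150 = -197/3466575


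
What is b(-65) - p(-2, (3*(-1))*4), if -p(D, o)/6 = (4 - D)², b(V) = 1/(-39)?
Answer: 8423/39 ≈ 215.97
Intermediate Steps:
b(V) = -1/39
p(D, o) = -6*(4 - D)²
b(-65) - p(-2, (3*(-1))*4) = -1/39 - (-6)*(-4 - 2)² = -1/39 - (-6)*(-6)² = -1/39 - (-6)*36 = -1/39 - 1*(-216) = -1/39 + 216 = 8423/39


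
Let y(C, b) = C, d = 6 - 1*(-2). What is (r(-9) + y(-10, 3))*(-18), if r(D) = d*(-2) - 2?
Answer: 504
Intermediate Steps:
d = 8 (d = 6 + 2 = 8)
r(D) = -18 (r(D) = 8*(-2) - 2 = -16 - 2 = -18)
(r(-9) + y(-10, 3))*(-18) = (-18 - 10)*(-18) = -28*(-18) = 504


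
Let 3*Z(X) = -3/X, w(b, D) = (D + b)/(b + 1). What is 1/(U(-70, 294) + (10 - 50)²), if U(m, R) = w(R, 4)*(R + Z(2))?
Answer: 295/559463 ≈ 0.00052729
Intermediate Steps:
w(b, D) = (D + b)/(1 + b)
Z(X) = -1/X (Z(X) = (-3/X)/3 = -1/X)
U(m, R) = (4 + R)*(-½ + R)/(1 + R) (U(m, R) = ((4 + R)/(1 + R))*(R - 1/2) = ((4 + R)/(1 + R))*(R - 1*½) = ((4 + R)/(1 + R))*(R - ½) = ((4 + R)/(1 + R))*(-½ + R) = (4 + R)*(-½ + R)/(1 + R))
1/(U(-70, 294) + (10 - 50)²) = 1/((-1 + 2*294)*(4 + 294)/(2*(1 + 294)) + (10 - 50)²) = 1/((½)*(-1 + 588)*298/295 + (-40)²) = 1/((½)*(1/295)*587*298 + 1600) = 1/(87463/295 + 1600) = 1/(559463/295) = 295/559463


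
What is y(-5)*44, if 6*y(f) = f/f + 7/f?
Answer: -44/15 ≈ -2.9333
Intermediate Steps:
y(f) = ⅙ + 7/(6*f) (y(f) = (f/f + 7/f)/6 = (1 + 7/f)/6 = ⅙ + 7/(6*f))
y(-5)*44 = ((⅙)*(7 - 5)/(-5))*44 = ((⅙)*(-⅕)*2)*44 = -1/15*44 = -44/15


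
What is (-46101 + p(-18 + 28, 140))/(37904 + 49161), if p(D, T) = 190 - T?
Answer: -46051/87065 ≈ -0.52893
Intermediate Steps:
(-46101 + p(-18 + 28, 140))/(37904 + 49161) = (-46101 + (190 - 1*140))/(37904 + 49161) = (-46101 + (190 - 140))/87065 = (-46101 + 50)*(1/87065) = -46051*1/87065 = -46051/87065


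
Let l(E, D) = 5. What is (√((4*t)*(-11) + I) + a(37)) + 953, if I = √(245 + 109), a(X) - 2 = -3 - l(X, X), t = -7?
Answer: 947 + √(308 + √354) ≈ 965.08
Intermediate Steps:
a(X) = -6 (a(X) = 2 + (-3 - 1*5) = 2 + (-3 - 5) = 2 - 8 = -6)
I = √354 ≈ 18.815
(√((4*t)*(-11) + I) + a(37)) + 953 = (√((4*(-7))*(-11) + √354) - 6) + 953 = (√(-28*(-11) + √354) - 6) + 953 = (√(308 + √354) - 6) + 953 = (-6 + √(308 + √354)) + 953 = 947 + √(308 + √354)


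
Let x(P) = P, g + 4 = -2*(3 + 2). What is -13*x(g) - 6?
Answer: 176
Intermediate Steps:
g = -14 (g = -4 - 2*(3 + 2) = -4 - 2*5 = -4 - 10 = -14)
-13*x(g) - 6 = -13*(-14) - 6 = 182 - 6 = 176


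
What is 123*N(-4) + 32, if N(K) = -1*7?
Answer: -829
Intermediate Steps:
N(K) = -7
123*N(-4) + 32 = 123*(-7) + 32 = -861 + 32 = -829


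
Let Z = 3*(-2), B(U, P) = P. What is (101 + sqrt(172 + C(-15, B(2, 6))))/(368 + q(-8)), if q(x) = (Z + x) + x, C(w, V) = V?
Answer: 101/346 + sqrt(178)/346 ≈ 0.33047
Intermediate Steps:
Z = -6
q(x) = -6 + 2*x (q(x) = (-6 + x) + x = -6 + 2*x)
(101 + sqrt(172 + C(-15, B(2, 6))))/(368 + q(-8)) = (101 + sqrt(172 + 6))/(368 + (-6 + 2*(-8))) = (101 + sqrt(178))/(368 + (-6 - 16)) = (101 + sqrt(178))/(368 - 22) = (101 + sqrt(178))/346 = (101 + sqrt(178))*(1/346) = 101/346 + sqrt(178)/346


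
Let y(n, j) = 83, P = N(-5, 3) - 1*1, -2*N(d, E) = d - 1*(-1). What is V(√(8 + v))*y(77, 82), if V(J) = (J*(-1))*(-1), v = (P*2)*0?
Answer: 166*√2 ≈ 234.76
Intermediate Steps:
N(d, E) = -½ - d/2 (N(d, E) = -(d - 1*(-1))/2 = -(d + 1)/2 = -(1 + d)/2 = -½ - d/2)
P = 1 (P = (-½ - ½*(-5)) - 1*1 = (-½ + 5/2) - 1 = 2 - 1 = 1)
v = 0 (v = (1*2)*0 = 2*0 = 0)
V(J) = J (V(J) = -J*(-1) = J)
V(√(8 + v))*y(77, 82) = √(8 + 0)*83 = √8*83 = (2*√2)*83 = 166*√2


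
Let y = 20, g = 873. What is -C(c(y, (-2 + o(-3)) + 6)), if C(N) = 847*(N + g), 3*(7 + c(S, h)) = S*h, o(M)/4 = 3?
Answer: -2471546/3 ≈ -8.2385e+5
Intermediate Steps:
o(M) = 12 (o(M) = 4*3 = 12)
c(S, h) = -7 + S*h/3 (c(S, h) = -7 + (S*h)/3 = -7 + S*h/3)
C(N) = 739431 + 847*N (C(N) = 847*(N + 873) = 847*(873 + N) = 739431 + 847*N)
-C(c(y, (-2 + o(-3)) + 6)) = -(739431 + 847*(-7 + (⅓)*20*((-2 + 12) + 6))) = -(739431 + 847*(-7 + (⅓)*20*(10 + 6))) = -(739431 + 847*(-7 + (⅓)*20*16)) = -(739431 + 847*(-7 + 320/3)) = -(739431 + 847*(299/3)) = -(739431 + 253253/3) = -1*2471546/3 = -2471546/3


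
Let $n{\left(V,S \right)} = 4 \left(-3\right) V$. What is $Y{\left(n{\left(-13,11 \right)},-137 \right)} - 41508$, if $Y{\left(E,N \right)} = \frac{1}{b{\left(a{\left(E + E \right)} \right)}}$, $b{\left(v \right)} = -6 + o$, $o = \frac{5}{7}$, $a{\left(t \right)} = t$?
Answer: $- \frac{1535803}{37} \approx -41508.0$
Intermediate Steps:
$o = \frac{5}{7}$ ($o = 5 \cdot \frac{1}{7} = \frac{5}{7} \approx 0.71429$)
$n{\left(V,S \right)} = - 12 V$
$b{\left(v \right)} = - \frac{37}{7}$ ($b{\left(v \right)} = -6 + \frac{5}{7} = - \frac{37}{7}$)
$Y{\left(E,N \right)} = - \frac{7}{37}$ ($Y{\left(E,N \right)} = \frac{1}{- \frac{37}{7}} = - \frac{7}{37}$)
$Y{\left(n{\left(-13,11 \right)},-137 \right)} - 41508 = - \frac{7}{37} - 41508 = - \frac{1535803}{37}$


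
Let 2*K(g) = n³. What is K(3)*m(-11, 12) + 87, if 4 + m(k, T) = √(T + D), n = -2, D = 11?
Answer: 103 - 4*√23 ≈ 83.817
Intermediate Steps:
K(g) = -4 (K(g) = (½)*(-2)³ = (½)*(-8) = -4)
m(k, T) = -4 + √(11 + T) (m(k, T) = -4 + √(T + 11) = -4 + √(11 + T))
K(3)*m(-11, 12) + 87 = -4*(-4 + √(11 + 12)) + 87 = -4*(-4 + √23) + 87 = (16 - 4*√23) + 87 = 103 - 4*√23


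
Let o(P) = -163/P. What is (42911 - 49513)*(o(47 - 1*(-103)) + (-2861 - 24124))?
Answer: 13362160813/75 ≈ 1.7816e+8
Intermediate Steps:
(42911 - 49513)*(o(47 - 1*(-103)) + (-2861 - 24124)) = (42911 - 49513)*(-163/(47 - 1*(-103)) + (-2861 - 24124)) = -6602*(-163/(47 + 103) - 26985) = -6602*(-163/150 - 26985) = -6602*(-4047913/150) = 13362160813/75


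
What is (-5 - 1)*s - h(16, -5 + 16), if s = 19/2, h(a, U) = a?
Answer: -73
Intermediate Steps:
s = 19/2 (s = 19*(½) = 19/2 ≈ 9.5000)
(-5 - 1)*s - h(16, -5 + 16) = (-5 - 1)*(19/2) - 1*16 = -6*19/2 - 16 = -57 - 16 = -73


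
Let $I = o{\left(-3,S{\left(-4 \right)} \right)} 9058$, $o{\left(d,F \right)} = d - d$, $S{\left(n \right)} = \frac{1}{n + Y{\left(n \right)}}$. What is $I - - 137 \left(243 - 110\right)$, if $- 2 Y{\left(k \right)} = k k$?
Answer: $18221$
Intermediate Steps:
$Y{\left(k \right)} = - \frac{k^{2}}{2}$ ($Y{\left(k \right)} = - \frac{k k}{2} = - \frac{k^{2}}{2}$)
$S{\left(n \right)} = \frac{1}{n - \frac{n^{2}}{2}}$
$o{\left(d,F \right)} = 0$
$I = 0$ ($I = 0 \cdot 9058 = 0$)
$I - - 137 \left(243 - 110\right) = 0 - - 137 \left(243 - 110\right) = 0 - \left(-137\right) 133 = 0 - -18221 = 0 + 18221 = 18221$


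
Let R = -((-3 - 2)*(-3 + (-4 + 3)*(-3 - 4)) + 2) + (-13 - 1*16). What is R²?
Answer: 121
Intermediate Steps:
R = -11 (R = -(-5*(-3 - 1*(-7)) + 2) + (-13 - 16) = -(-5*(-3 + 7) + 2) - 29 = -(-5*4 + 2) - 29 = -(-20 + 2) - 29 = -1*(-18) - 29 = 18 - 29 = -11)
R² = (-11)² = 121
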